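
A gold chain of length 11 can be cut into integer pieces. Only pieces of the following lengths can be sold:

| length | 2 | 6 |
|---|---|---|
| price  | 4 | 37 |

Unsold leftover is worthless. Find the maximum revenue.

45

Consider every possible first cut. r[k] is the best of p[i]+r[k−i] over all sellable i≤k.
r[1] = 0
r[2] = 4
r[3] = 4
r[4] = 8  (first piece 2, then r[2]=4)
r[5] = 8
r[6] = max(4+8, 37+0) = 37
r[7] = max(4+8, 37+0) = 37
r[8] = max(4+37, 37+4) = 41
r[9] = max(4+37, 37+4) = 41
r[10] = max(4+41, 37+8) = 45
r[11] = max(4+41, 37+8) = 45
One optimal cutting: pieces 6 + 2 + 2 with 1 inch of scrap → $45.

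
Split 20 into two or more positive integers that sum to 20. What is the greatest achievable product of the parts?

1458

Define P[k] = max over 1≤i<k of i · max(k−i, P[k−i]); the inner max lets the remainder stay uncut if that's better.
Small cases: P[2]=1, P[3]=2, P[4]=4, P[5]=6, P[6]=9, P[7]=12, P[8]=18, P[9]=27, P[10]=36, P[11]=54, P[12]=81.
P[13] = 2·max(11,54) = 2·54 = 108
P[14] = 2·max(12,81) = 2·81 = 162
P[15] = 3·max(12,81) = 3·81 = 243
P[16] = 2·max(14,162) = 2·162 = 324
P[17] = 2·max(15,243) = 2·243 = 486
P[18] = 3·max(15,243) = 3·243 = 729
P[19] = 2·max(17,486) = 2·486 = 972
P[20] = 2·max(18,729) = 2·729 = 1458
One optimal split: 3 + 3 + 3 + 3 + 3 + 3 + 2; product 3·3·3·3·3·3·2 = 1458.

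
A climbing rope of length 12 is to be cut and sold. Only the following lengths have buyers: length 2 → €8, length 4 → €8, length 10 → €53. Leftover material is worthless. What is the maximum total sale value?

Build r[k] bottom-up: r[k] = max over allowed piece i of (p[i] + r[k−i]).
r[1] = 0
r[2] = 8
r[3] = 8
r[4] = max(8+8, 8+0) = 16
r[5] = max(8+8, 8+0) = 16
r[6] = max(8+16, 8+8) = 24
r[7] = max(8+16, 8+8) = 24
r[8] = max(8+24, 8+16) = 32
r[9] = max(8+24, 8+16) = 32
r[10] = max(8+32, 8+24, 53+0) = 53
r[11] = max(8+32, 8+24, 53+0) = 53
r[12] = max(8+53, 8+32, 53+8) = 61
One optimal cutting: 10 + 2 → €61.

61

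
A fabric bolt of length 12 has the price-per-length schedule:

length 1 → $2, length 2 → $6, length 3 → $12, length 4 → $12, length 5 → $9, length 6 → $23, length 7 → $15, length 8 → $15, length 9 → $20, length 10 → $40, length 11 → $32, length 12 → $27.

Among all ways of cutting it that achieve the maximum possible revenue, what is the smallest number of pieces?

4

Consider every possible first cut. r[k] is the best of p[i]+r[k−i] over all sellable i≤k.
r[1] = 2
r[2] = 6
r[3] = 12
r[4] = 14  (first piece 1, then r[3]=12)
r[5] = 18  (first piece 2, then r[3]=12)
r[6] = 24  (first piece 3, then r[3]=12)
r[7] = 26  (first piece 1, then r[6]=24)
r[8] = 30  (first piece 2, then r[6]=24)
r[9] = 36  (first piece 3, then r[6]=24)
r[10] = 40
r[11] = 42  (first piece 1, then r[10]=40)
r[12] = 48  (first piece 3, then r[9]=36)
Maximum revenue is $48.
Now minimize piece count subject to staying optimal: for each k, pieces[k] = 1 + min over i with p[i]+r[k−i]=r[k] of pieces[k−i].
pieces[9] = 3
pieces[10] = 1
pieces[11] = 2
pieces[12] = 4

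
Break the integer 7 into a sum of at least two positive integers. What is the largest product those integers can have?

12

Define m[k] = max over 1≤i<k of i · max(k−i, m[k−i]); the inner max lets the remainder stay uncut if that's better.
Small cases: m[2]=1.
m[3] = max(1·2, 2·1) = 2
m[4] = max(1·3, 2·2, 3·1) = 4
m[5] = max(1·4, 2·3, 3·2, 4·1) = 6
m[6] = max(1·6, 2·4, 3·3, 4·2, 5·1) = 9
m[7] = max(1·9, 2·6, 3·4, 4·3, 5·2, 6·1) = 12
One optimal split: 3 + 2 + 2; product 3·2·2 = 12.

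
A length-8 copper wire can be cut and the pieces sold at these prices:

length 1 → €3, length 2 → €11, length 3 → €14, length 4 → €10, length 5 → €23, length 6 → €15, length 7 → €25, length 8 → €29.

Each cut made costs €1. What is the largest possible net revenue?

Build v[k] bottom-up: v[k] = max over allowed piece i of (p[i] + v[k−i]) − 1 per cut.
v[1] = 3
v[2] = 11
v[3] = 14
v[4] = 21  (first piece 2, then v[2]=11)
v[5] = 24  (first piece 2, then v[3]=14)
v[6] = 31  (first piece 2, then v[4]=21)
v[7] = 34  (first piece 2, then v[5]=24)
v[8] = 41  (first piece 2, then v[6]=31)
One optimal plan: pieces 2 + 2 + 2 + 2 (3 cuts) → €44 − €3 = €41.

41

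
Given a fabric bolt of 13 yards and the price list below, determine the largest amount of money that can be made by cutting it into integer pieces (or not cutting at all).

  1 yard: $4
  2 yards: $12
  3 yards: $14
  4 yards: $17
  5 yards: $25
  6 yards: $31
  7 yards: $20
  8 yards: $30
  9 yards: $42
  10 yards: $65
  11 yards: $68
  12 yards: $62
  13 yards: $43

Let best[k] be the best obtainable value from length k. For each k, try every first piece i and keep the best of price[i] + best[k−i].
best[1] = 4
best[2] = max(4+4, 12+0) = 12
best[3] = max(4+12, 12+4, 14+0) = 16
best[4] = max(4+16, 12+12, 14+4, 17+0) = 24
best[5] = max(4+24, 12+16, 14+12, 17+4, 25+0) = 28
best[6] = max(4+28, 12+24, 14+16, 17+12, 25+4, 31+0) = 36
best[7] = max(4+36, 12+28, 14+24, …, 31+4, 20+0) = 40
best[8] = max(4+40, 12+36, 14+28, …, 20+4, 30+0) = 48
best[9] = max(4+48, 12+40, 14+36, …, 30+4, 42+0) = 52
best[10] = max(4+52, 12+48, 14+40, …, 42+4, 65+0) = 65
best[11] = max(4+65, 12+52, 14+48, …, 65+4, 68+0) = 69
best[12] = max(4+69, 12+65, 14+52, …, 68+4, 62+0) = 77
best[13] = max(4+77, 12+69, 14+65, …, 62+4, 43+0) = 81
One optimal cutting: 10 + 2 + 1 → $65 + $12 + $4 = $81.

81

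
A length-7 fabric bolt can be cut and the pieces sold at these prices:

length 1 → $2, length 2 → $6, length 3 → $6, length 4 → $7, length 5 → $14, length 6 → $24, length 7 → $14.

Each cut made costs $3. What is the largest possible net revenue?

Consider every possible first cut. net[k] is the best of p[i]+net[k−i] over all sellable i≤k, charging 3 whenever i<k.
net[1] = 2
net[2] = max(2+2-3, 6+0) = 6
net[3] = max(2+6-3, 6+2-3, 6+0) = 6
net[4] = max(2+6-3, 6+6-3, 6+2-3, 7+0) = 9
net[5] = max(2+9-3, 6+6-3, 6+6-3, 7+2-3, 14+0) = 14
net[6] = max(2+14-3, 6+9-3, 6+6-3, 7+6-3, 14+2-3, 24+0) = 24
net[7] = max(2+24-3, 6+14-3, 6+9-3, …, 24+2-3, 14+0) = 23
One optimal plan: pieces 6 + 1 (1 cut) → $26 − $3 = $23.

23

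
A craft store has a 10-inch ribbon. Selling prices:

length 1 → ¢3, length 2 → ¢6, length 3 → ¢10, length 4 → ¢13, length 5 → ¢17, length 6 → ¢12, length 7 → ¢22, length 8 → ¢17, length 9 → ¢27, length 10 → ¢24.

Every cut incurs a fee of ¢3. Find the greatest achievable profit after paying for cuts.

31

Build r[k] bottom-up: r[k] = max over allowed piece i of (p[i] + r[k−i]) − 3 per cut.
r[1] = 3
r[2] = 6
r[3] = 10
r[4] = 13
r[5] = 17
r[6] = 17  (first piece 1, then r[5]=17)
r[7] = 22
r[8] = 24  (first piece 3, then r[5]=17)
r[9] = 27  (first piece 4, then r[5]=17)
r[10] = 31  (first piece 5, then r[5]=17)
One optimal plan: pieces 5 + 5 (1 cut) → ¢34 − ¢3 = ¢31.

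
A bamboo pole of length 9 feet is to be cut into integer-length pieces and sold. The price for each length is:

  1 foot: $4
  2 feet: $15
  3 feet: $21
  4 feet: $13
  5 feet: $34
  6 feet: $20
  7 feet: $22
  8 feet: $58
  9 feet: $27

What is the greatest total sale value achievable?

66

Build v[k] bottom-up: v[k] = max over allowed piece i of (p[i] + v[k−i]).
v[1] = 4
v[2] = max(4+4, 15+0) = 15
v[3] = max(4+15, 15+4, 21+0) = 21
v[4] = max(4+21, 15+15, 21+4, 13+0) = 30
v[5] = max(4+30, 15+21, 21+15, 13+4, 34+0) = 36
v[6] = max(4+36, 15+30, 21+21, 13+15, 34+4, 20+0) = 45
v[7] = max(4+45, 15+36, 21+30, …, 20+4, 22+0) = 51
v[8] = max(4+51, 15+45, 21+36, …, 22+4, 58+0) = 60
v[9] = max(4+60, 15+51, 21+45, …, 58+4, 27+0) = 66
One optimal cutting: 3 + 2 + 2 + 2 → $21 + $15 + $15 + $15 = $66.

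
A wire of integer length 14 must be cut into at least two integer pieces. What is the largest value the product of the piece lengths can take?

162

Let P[k] be the best product for length k (with at least one cut). For each first piece i, the rest contributes max(k−i, P[k−i]).
P[2] = 1×max(1,0) = 1×1 = 1
P[3] = max(1×2, 2×1) = 2
P[4] = max(1×3, 2×2, 3×1) = 4
P[5] = max(1×4, 2×3, 3×2, 4×1) = 6
P[6] = max(1×6, 2×4, 3×3, 4×2, 5×1) = 9
P[7] = max(1×9, 2×6, 3×4, 4×3, 5×2, 6×1) = 12
P[8] = max(1×12, 2×9, 3×6, …, 6×2, 7×1) = 18
P[9] = max(1×18, 2×12, 3×9, …, 7×2, 8×1) = 27
P[10] = max(1×27, 2×18, 3×12, …, 8×2, 9×1) = 36
P[11] = max(1×36, 2×27, 3×18, …, 9×2, 10×1) = 54
P[12] = max(1×54, 2×36, 3×27, …, 10×2, 11×1) = 81
P[13] = max(1×81, 2×54, 3×36, …, 11×2, 12×1) = 108
P[14] = max(1×108, 2×81, 3×54, …, 12×2, 13×1) = 162
One optimal split: 3 + 3 + 3 + 3 + 2; product 3×3×3×3×2 = 162.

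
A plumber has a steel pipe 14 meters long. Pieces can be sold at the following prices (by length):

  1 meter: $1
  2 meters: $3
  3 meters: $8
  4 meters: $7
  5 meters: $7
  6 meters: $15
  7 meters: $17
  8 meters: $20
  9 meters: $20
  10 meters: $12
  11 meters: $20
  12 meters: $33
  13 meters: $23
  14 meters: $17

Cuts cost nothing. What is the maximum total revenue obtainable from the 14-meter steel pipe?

Let v[k] be the best obtainable value from length k. For each k, try every first piece i and keep the best of price[i] + v[k−i].
v[1] = 1
v[2] = max(1+1, 3+0) = 3
v[3] = max(1+3, 3+1, 8+0) = 8
v[4] = max(1+8, 3+3, 8+1, 7+0) = 9
v[5] = max(1+9, 3+8, 8+3, 7+1, 7+0) = 11
v[6] = max(1+11, 3+9, 8+8, 7+3, 7+1, 15+0) = 16
v[7] = max(1+16, 3+11, 8+9, …, 15+1, 17+0) = 17
v[8] = max(1+17, 3+16, 8+11, …, 17+1, 20+0) = 20
v[9] = max(1+20, 3+17, 8+16, …, 20+1, 20+0) = 24
v[10] = max(1+24, 3+20, 8+17, …, 20+1, 12+0) = 25
v[11] = max(1+25, 3+24, 8+20, …, 12+1, 20+0) = 28
v[12] = max(1+28, 3+25, 8+24, …, 20+1, 33+0) = 33
v[13] = max(1+33, 3+28, 8+25, …, 33+1, 23+0) = 34
v[14] = max(1+34, 3+33, 8+28, …, 23+1, 17+0) = 36
One optimal cutting: 12 + 2 → $33 + $3 = $36.

36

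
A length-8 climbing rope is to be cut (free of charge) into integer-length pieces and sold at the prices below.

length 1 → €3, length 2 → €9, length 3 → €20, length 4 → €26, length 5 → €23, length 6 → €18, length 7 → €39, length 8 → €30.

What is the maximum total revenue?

52

Let r[k] be the best obtainable value from length k. For each k, try every first piece i and keep the best of price[i] + r[k−i].
r[1] = 3
r[2] = max(3+3, 9+0) = 9
r[3] = max(3+9, 9+3, 20+0) = 20
r[4] = max(3+20, 9+9, 20+3, 26+0) = 26
r[5] = max(3+26, 9+20, 20+9, 26+3, 23+0) = 29
r[6] = max(3+29, 9+26, 20+20, 26+9, 23+3, 18+0) = 40
r[7] = max(3+40, 9+29, 20+26, …, 18+3, 39+0) = 46
r[8] = max(3+46, 9+40, 20+29, …, 39+3, 30+0) = 52
One optimal cutting: 4 + 4 → €26 + €26 = €52.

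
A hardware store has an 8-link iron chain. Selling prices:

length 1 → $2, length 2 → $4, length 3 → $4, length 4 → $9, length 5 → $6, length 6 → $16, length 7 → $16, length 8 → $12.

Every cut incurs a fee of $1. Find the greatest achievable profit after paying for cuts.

Let r[k] be the best obtainable value from length k. For each k, try every first piece i and keep the best of price[i] + r[k−i] minus the 1 cut fee when i<k.
r[1] = 2
r[2] = max(2+2-1, 4+0) = 4
r[3] = max(2+4-1, 4+2-1, 4+0) = 5
r[4] = max(2+5-1, 4+4-1, 4+2-1, 9+0) = 9
r[5] = max(2+9-1, 4+5-1, 4+4-1, 9+2-1, 6+0) = 10
r[6] = max(2+10-1, 4+9-1, 4+5-1, 9+4-1, 6+2-1, 16+0) = 16
r[7] = max(2+16-1, 4+10-1, 4+9-1, …, 16+2-1, 16+0) = 17
r[8] = max(2+17-1, 4+16-1, 4+10-1, …, 16+2-1, 12+0) = 19
One optimal plan: pieces 6 + 2 (1 cut) → $20 − $1 = $19.

19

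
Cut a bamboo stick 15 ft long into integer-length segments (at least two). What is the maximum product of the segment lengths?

243

Define P[k] = max over 1≤i<k of i · max(k−i, P[k−i]); the inner max lets the remainder stay uncut if that's better.
Small cases: P[2]=1, P[3]=2, P[4]=4, P[5]=6, P[6]=9, P[7]=12.
P[8] = max(1·12, 2·9, 3·6, …, 6·2, 7·1) = 18
P[9] = max(1·18, 2·12, 3·9, …, 7·2, 8·1) = 27
P[10] = max(1·27, 2·18, 3·12, …, 8·2, 9·1) = 36
P[11] = max(1·36, 2·27, 3·18, …, 9·2, 10·1) = 54
P[12] = max(1·54, 2·36, 3·27, …, 10·2, 11·1) = 81
P[13] = max(1·81, 2·54, 3·36, …, 11·2, 12·1) = 108
P[14] = max(1·108, 2·81, 3·54, …, 12·2, 13·1) = 162
P[15] = max(1·162, 2·108, 3·81, …, 13·2, 14·1) = 243
One optimal split: 3 + 3 + 3 + 3 + 3; product 3·3·3·3·3 = 243.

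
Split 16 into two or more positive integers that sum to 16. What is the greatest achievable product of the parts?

324

Let f[k] be the best product for length k (with at least one cut). For each first piece i, the rest contributes max(k−i, f[k−i]).
f[2] = 1×max(1,0) = 1×1 = 1
f[3] = max(1×2, 2×1) = 2
f[4] = max(1×3, 2×2, 3×1) = 4
f[5] = max(1×4, 2×3, 3×2, 4×1) = 6
f[6] = max(1×6, 2×4, 3×3, 4×2, 5×1) = 9
f[7] = max(1×9, 2×6, 3×4, 4×3, 5×2, 6×1) = 12
f[8] = max(1×12, 2×9, 3×6, …, 6×2, 7×1) = 18
f[9] = max(1×18, 2×12, 3×9, …, 7×2, 8×1) = 27
f[10] = max(1×27, 2×18, 3×12, …, 8×2, 9×1) = 36
f[11] = max(1×36, 2×27, 3×18, …, 9×2, 10×1) = 54
f[12] = max(1×54, 2×36, 3×27, …, 10×2, 11×1) = 81
f[13] = max(1×81, 2×54, 3×36, …, 11×2, 12×1) = 108
f[14] = max(1×108, 2×81, 3×54, …, 12×2, 13×1) = 162
f[15] = max(1×162, 2×108, 3×81, …, 13×2, 14×1) = 243
f[16] = max(1×243, 2×162, 3×108, …, 14×2, 15×1) = 324
One optimal split: 3 + 3 + 3 + 3 + 2 + 2; product 3×3×3×3×2×2 = 324.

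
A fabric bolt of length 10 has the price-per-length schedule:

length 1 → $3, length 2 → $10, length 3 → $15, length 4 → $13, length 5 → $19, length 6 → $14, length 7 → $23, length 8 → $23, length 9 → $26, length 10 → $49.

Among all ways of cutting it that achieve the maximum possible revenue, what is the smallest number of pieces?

4

Consider every possible first cut. r[k] is the best of p[i]+r[k−i] over all sellable i≤k.
r[1] = 3
r[2] = max(3+3, 10+0) = 10
r[3] = max(3+10, 10+3, 15+0) = 15
r[4] = max(3+15, 10+10, 15+3, 13+0) = 20
r[5] = max(3+20, 10+15, 15+10, 13+3, 19+0) = 25
r[6] = max(3+25, 10+20, 15+15, 13+10, 19+3, 14+0) = 30
r[7] = max(3+30, 10+25, 15+20, …, 14+3, 23+0) = 35
r[8] = max(3+35, 10+30, 15+25, …, 23+3, 23+0) = 40
r[9] = max(3+40, 10+35, 15+30, …, 23+3, 26+0) = 45
r[10] = max(3+45, 10+40, 15+35, …, 26+3, 49+0) = 50
Maximum revenue is $50.
Now minimize piece count subject to staying optimal: for each k, pieces[k] = 1 + min over i with p[i]+r[k−i]=r[k] of pieces[k−i].
pieces[7] = 3
pieces[8] = 3
pieces[9] = 3
pieces[10] = 4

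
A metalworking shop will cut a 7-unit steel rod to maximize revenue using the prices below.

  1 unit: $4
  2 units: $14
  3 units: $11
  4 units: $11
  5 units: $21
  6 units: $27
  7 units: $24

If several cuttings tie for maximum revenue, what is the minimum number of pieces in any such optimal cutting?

Consider every possible first cut. r[k] is the best of p[i]+r[k−i] over all sellable i≤k.
r[1] = 4
r[2] = 14
r[3] = 18  (first piece 1, then r[2]=14)
r[4] = 28  (first piece 2, then r[2]=14)
r[5] = 32  (first piece 1, then r[4]=28)
r[6] = 42  (first piece 2, then r[4]=28)
r[7] = 46  (first piece 1, then r[6]=42)
Maximum revenue is $46.
Now minimize piece count subject to staying optimal: for each k, pieces[k] = 1 + min over i with p[i]+r[k−i]=r[k] of pieces[k−i].
pieces[4] = 2
pieces[5] = 3
pieces[6] = 3
pieces[7] = 4

4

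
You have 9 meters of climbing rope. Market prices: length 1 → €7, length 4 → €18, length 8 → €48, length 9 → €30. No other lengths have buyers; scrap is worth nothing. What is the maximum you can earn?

63

Consider every possible first cut. f[k] is the best of p[i]+f[k−i] over all sellable i≤k.
f[1] = 7
f[2] = 14  (first piece 1, then f[1]=7)
f[3] = 21  (first piece 1, then f[2]=14)
f[4] = 28  (first piece 1, then f[3]=21)
f[5] = 35  (first piece 1, then f[4]=28)
f[6] = 42  (first piece 1, then f[5]=35)
f[7] = 49  (first piece 1, then f[6]=42)
f[8] = 56  (first piece 1, then f[7]=49)
f[9] = 63  (first piece 1, then f[8]=56)
One optimal cutting: 1 + 1 + 1 + 1 + 1 + 1 + 1 + 1 + 1 → €63.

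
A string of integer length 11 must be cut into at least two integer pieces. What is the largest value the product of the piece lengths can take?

Fill P[k] for k=2..11: at each k try every first piece i and multiply by the better of (k−i) uncut or P[k−i].
P[2] = 1*max(1,0) = 1*1 = 1
P[3] = 1*max(2,1) = 1*2 = 2
P[4] = 2*max(2,1) = 2*2 = 4
P[5] = 2*max(3,2) = 2*3 = 6
P[6] = 3*max(3,2) = 3*3 = 9
P[7] = 2*max(5,6) = 2*6 = 12
P[8] = 2*max(6,9) = 2*9 = 18
P[9] = 3*max(6,9) = 3*9 = 27
P[10] = 2*max(8,18) = 2*18 = 36
P[11] = 2*max(9,27) = 2*27 = 54
One optimal split: 3 + 3 + 3 + 2; product 3*3*3*2 = 54.

54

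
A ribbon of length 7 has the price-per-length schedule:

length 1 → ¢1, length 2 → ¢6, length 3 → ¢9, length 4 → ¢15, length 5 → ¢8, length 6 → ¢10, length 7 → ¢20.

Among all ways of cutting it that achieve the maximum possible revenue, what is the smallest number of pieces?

2

Let r[k] be the best obtainable value from length k. For each k, try every first piece i and keep the best of price[i] + r[k−i].
r[1] = 1
r[2] = max(1+1, 6+0) = 6
r[3] = max(1+6, 6+1, 9+0) = 9
r[4] = max(1+9, 6+6, 9+1, 15+0) = 15
r[5] = max(1+15, 6+9, 9+6, 15+1, 8+0) = 16
r[6] = max(1+16, 6+15, 9+9, 15+6, 8+1, 10+0) = 21
r[7] = max(1+21, 6+16, 9+15, …, 10+1, 20+0) = 24
Maximum revenue is ¢24.
Now minimize piece count subject to staying optimal: for each k, pieces[k] = 1 + min over i with p[i]+r[k−i]=r[k] of pieces[k−i].
pieces[4] = 1
pieces[5] = 2
pieces[6] = 2
pieces[7] = 2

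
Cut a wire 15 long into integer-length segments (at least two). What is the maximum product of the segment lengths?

Define prod[k] = max over 1≤i<k of i · max(k−i, prod[k−i]); the inner max lets the remainder stay uncut if that's better.
prod[2] = 1×max(1,0) = 1×1 = 1
prod[3] = max(1×2, 2×1) = 2
prod[4] = max(1×3, 2×2, 3×1) = 4
prod[5] = max(1×4, 2×3, 3×2, 4×1) = 6
prod[6] = max(1×6, 2×4, 3×3, 4×2, 5×1) = 9
prod[7] = max(1×9, 2×6, 3×4, 4×3, 5×2, 6×1) = 12
prod[8] = max(1×12, 2×9, 3×6, …, 6×2, 7×1) = 18
prod[9] = max(1×18, 2×12, 3×9, …, 7×2, 8×1) = 27
prod[10] = max(1×27, 2×18, 3×12, …, 8×2, 9×1) = 36
prod[11] = max(1×36, 2×27, 3×18, …, 9×2, 10×1) = 54
prod[12] = max(1×54, 2×36, 3×27, …, 10×2, 11×1) = 81
prod[13] = max(1×81, 2×54, 3×36, …, 11×2, 12×1) = 108
prod[14] = max(1×108, 2×81, 3×54, …, 12×2, 13×1) = 162
prod[15] = max(1×162, 2×108, 3×81, …, 13×2, 14×1) = 243
One optimal split: 3 + 3 + 3 + 3 + 3; product 3×3×3×3×3 = 243.

243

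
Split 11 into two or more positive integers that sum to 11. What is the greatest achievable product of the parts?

Define prod[k] = max over 1≤i<k of i · max(k−i, prod[k−i]); the inner max lets the remainder stay uncut if that's better.
prod[2] = 1·max(1,0) = 1·1 = 1
prod[3] = 1·max(2,1) = 1·2 = 2
prod[4] = 2·max(2,1) = 2·2 = 4
prod[5] = 2·max(3,2) = 2·3 = 6
prod[6] = 3·max(3,2) = 3·3 = 9
prod[7] = 2·max(5,6) = 2·6 = 12
prod[8] = 2·max(6,9) = 2·9 = 18
prod[9] = 3·max(6,9) = 3·9 = 27
prod[10] = 2·max(8,18) = 2·18 = 36
prod[11] = 2·max(9,27) = 2·27 = 54
One optimal split: 3 + 3 + 3 + 2; product 3·3·3·2 = 54.

54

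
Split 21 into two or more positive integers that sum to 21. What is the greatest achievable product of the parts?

2187

Define m[k] = max over 1≤i<k of i · max(k−i, m[k−i]); the inner max lets the remainder stay uncut if that's better.
m[2] = 1*max(1,0) = 1*1 = 1
m[3] = max(1*2, 2*1) = 2
m[4] = max(1*3, 2*2, 3*1) = 4
m[5] = max(1*4, 2*3, 3*2, 4*1) = 6
m[6] = max(1*6, 2*4, 3*3, 4*2, 5*1) = 9
m[7] = max(1*9, 2*6, 3*4, 4*3, 5*2, 6*1) = 12
m[8] = max(1*12, 2*9, 3*6, …, 6*2, 7*1) = 18
m[9] = max(1*18, 2*12, 3*9, …, 7*2, 8*1) = 27
m[10] = max(1*27, 2*18, 3*12, …, 8*2, 9*1) = 36
m[11] = max(1*36, 2*27, 3*18, …, 9*2, 10*1) = 54
m[12] = max(1*54, 2*36, 3*27, …, 10*2, 11*1) = 81
m[13] = max(1*81, 2*54, 3*36, …, 11*2, 12*1) = 108
m[14] = max(1*108, 2*81, 3*54, …, 12*2, 13*1) = 162
m[15] = max(1*162, 2*108, 3*81, …, 13*2, 14*1) = 243
m[16] = max(1*243, 2*162, 3*108, …, 14*2, 15*1) = 324
m[17] = max(1*324, 2*243, 3*162, …, 15*2, 16*1) = 486
m[18] = max(1*486, 2*324, 3*243, …, 16*2, 17*1) = 729
m[19] = max(1*729, 2*486, 3*324, …, 17*2, 18*1) = 972
m[20] = max(1*972, 2*729, 3*486, …, 18*2, 19*1) = 1458
m[21] = max(1*1458, 2*972, 3*729, …, 19*2, 20*1) = 2187
One optimal split: 3 + 3 + 3 + 3 + 3 + 3 + 3; product 3*3*3*3*3*3*3 = 2187.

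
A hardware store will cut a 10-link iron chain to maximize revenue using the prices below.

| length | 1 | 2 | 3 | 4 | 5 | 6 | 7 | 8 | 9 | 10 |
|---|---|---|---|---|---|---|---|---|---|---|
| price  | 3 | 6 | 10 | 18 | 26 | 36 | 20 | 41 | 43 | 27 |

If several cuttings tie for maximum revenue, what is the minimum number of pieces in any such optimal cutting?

Build r[k] bottom-up: r[k] = max over allowed piece i of (p[i] + r[k−i]).
r[1] = 3
r[2] = max(3+3, 6+0) = 6
r[3] = max(3+6, 6+3, 10+0) = 10
r[4] = max(3+10, 6+6, 10+3, 18+0) = 18
r[5] = max(3+18, 6+10, 10+6, 18+3, 26+0) = 26
r[6] = max(3+26, 6+18, 10+10, 18+6, 26+3, 36+0) = 36
r[7] = max(3+36, 6+26, 10+18, …, 36+3, 20+0) = 39
r[8] = max(3+39, 6+36, 10+26, …, 20+3, 41+0) = 42
r[9] = max(3+42, 6+39, 10+36, …, 41+3, 43+0) = 46
r[10] = max(3+46, 6+42, 10+39, …, 43+3, 27+0) = 54
Maximum revenue is $54.
Now minimize piece count subject to staying optimal: for each k, pieces[k] = 1 + min over i with p[i]+r[k−i]=r[k] of pieces[k−i].
pieces[7] = 2
pieces[8] = 2
pieces[9] = 2
pieces[10] = 2

2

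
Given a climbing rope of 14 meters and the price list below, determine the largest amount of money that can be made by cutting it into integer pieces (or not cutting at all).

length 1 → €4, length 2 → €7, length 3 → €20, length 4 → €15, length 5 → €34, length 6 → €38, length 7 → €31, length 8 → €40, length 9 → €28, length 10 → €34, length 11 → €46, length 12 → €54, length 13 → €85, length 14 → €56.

94

Consider every possible first cut. best[k] is the best of p[i]+best[k−i] over all sellable i≤k.
best[1] = 4
best[2] = 8  (first piece 1, then best[1]=4)
best[3] = 20
best[4] = 24  (first piece 1, then best[3]=20)
best[5] = 34
best[6] = 40  (first piece 3, then best[3]=20)
best[7] = 44  (first piece 1, then best[6]=40)
best[8] = 54  (first piece 3, then best[5]=34)
best[9] = 60  (first piece 3, then best[6]=40)
best[10] = 68  (first piece 5, then best[5]=34)
best[11] = 74  (first piece 3, then best[8]=54)
best[12] = 80  (first piece 3, then best[9]=60)
best[13] = 88  (first piece 3, then best[10]=68)
best[14] = 94  (first piece 3, then best[11]=74)
One optimal cutting: 5 + 3 + 3 + 3 → €34 + €20 + €20 + €20 = €94.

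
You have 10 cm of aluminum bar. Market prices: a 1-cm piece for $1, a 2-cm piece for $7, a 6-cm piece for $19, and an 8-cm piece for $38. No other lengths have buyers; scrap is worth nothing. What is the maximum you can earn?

45

Let best[k] be the best obtainable value from length k. For each k, try every first piece i and keep the best of price[i] + best[k−i].
best[1] = 1
best[2] = max(1+1, 7+0) = 7
best[3] = max(1+7, 7+1) = 8
best[4] = max(1+8, 7+7) = 14
best[5] = max(1+14, 7+8) = 15
best[6] = max(1+15, 7+14, 19+0) = 21
best[7] = max(1+21, 7+15, 19+1) = 22
best[8] = max(1+22, 7+21, 19+7, 38+0) = 38
best[9] = max(1+38, 7+22, 19+8, 38+1) = 39
best[10] = max(1+39, 7+38, 19+14, 38+7) = 45
One optimal cutting: 8 + 2 → $45.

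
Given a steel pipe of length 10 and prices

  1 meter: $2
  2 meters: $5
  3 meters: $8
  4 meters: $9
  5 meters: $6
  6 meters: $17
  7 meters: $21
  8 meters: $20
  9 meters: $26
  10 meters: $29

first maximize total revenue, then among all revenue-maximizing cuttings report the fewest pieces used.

Let r[k] be the best obtainable value from length k. For each k, try every first piece i and keep the best of price[i] + r[k−i].
r[1] = 2
r[2] = 5
r[3] = 8
r[4] = 10  (first piece 1, then r[3]=8)
r[5] = 13  (first piece 2, then r[3]=8)
r[6] = 17
r[7] = 21
r[8] = 23  (first piece 1, then r[7]=21)
r[9] = 26  (first piece 2, then r[7]=21)
r[10] = 29  (first piece 3, then r[7]=21)
Maximum revenue is $29.
Now minimize piece count subject to staying optimal: for each k, pieces[k] = 1 + min over i with p[i]+r[k−i]=r[k] of pieces[k−i].
pieces[7] = 1
pieces[8] = 2
pieces[9] = 1
pieces[10] = 1

1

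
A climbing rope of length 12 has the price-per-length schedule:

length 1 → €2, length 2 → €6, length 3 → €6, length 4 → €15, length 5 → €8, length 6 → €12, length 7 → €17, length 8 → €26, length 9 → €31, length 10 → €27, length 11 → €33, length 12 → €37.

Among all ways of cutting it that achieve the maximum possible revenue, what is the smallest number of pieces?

3

Let r[k] be the best obtainable value from length k. For each k, try every first piece i and keep the best of price[i] + r[k−i].
r[1] = 2
r[2] = 6
r[3] = 8  (first piece 1, then r[2]=6)
r[4] = 15
r[5] = 17  (first piece 1, then r[4]=15)
r[6] = 21  (first piece 2, then r[4]=15)
r[7] = 23  (first piece 1, then r[6]=21)
r[8] = 30  (first piece 4, then r[4]=15)
r[9] = 32  (first piece 1, then r[8]=30)
r[10] = 36  (first piece 2, then r[8]=30)
r[11] = 38  (first piece 1, then r[10]=36)
r[12] = 45  (first piece 4, then r[8]=30)
Maximum revenue is €45.
Now minimize piece count subject to staying optimal: for each k, pieces[k] = 1 + min over i with p[i]+r[k−i]=r[k] of pieces[k−i].
pieces[9] = 3
pieces[10] = 3
pieces[11] = 4
pieces[12] = 3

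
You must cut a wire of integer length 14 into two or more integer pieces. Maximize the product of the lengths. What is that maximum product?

162

Define P[k] = max over 1≤i<k of i · max(k−i, P[k−i]); the inner max lets the remainder stay uncut if that's better.
Small cases: P[2]=1, P[3]=2, P[4]=4, P[5]=6, P[6]=9.
P[7] = 2×max(5,6) = 2×6 = 12
P[8] = 2×max(6,9) = 2×9 = 18
P[9] = 3×max(6,9) = 3×9 = 27
P[10] = 2×max(8,18) = 2×18 = 36
P[11] = 2×max(9,27) = 2×27 = 54
P[12] = 3×max(9,27) = 3×27 = 81
P[13] = 2×max(11,54) = 2×54 = 108
P[14] = 2×max(12,81) = 2×81 = 162
One optimal split: 3 + 3 + 3 + 3 + 2; product 3×3×3×3×2 = 162.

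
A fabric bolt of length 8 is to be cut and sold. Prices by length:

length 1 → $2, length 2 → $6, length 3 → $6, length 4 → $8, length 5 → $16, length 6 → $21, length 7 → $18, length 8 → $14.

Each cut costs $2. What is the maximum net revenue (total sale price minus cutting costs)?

25

Let v[k] be the best obtainable value from length k. For each k, try every first piece i and keep the best of price[i] + v[k−i] minus the 2 cut fee when i<k.
v[1] = 2
v[2] = max(2+2-2, 6+0) = 6
v[3] = max(2+6-2, 6+2-2, 6+0) = 6
v[4] = max(2+6-2, 6+6-2, 6+2-2, 8+0) = 10
v[5] = max(2+10-2, 6+6-2, 6+6-2, 8+2-2, 16+0) = 16
v[6] = max(2+16-2, 6+10-2, 6+6-2, 8+6-2, 16+2-2, 21+0) = 21
v[7] = max(2+21-2, 6+16-2, 6+10-2, …, 21+2-2, 18+0) = 21
v[8] = max(2+21-2, 6+21-2, 6+16-2, …, 18+2-2, 14+0) = 25
One optimal plan: pieces 6 + 2 (1 cut) → $27 − $2 = $25.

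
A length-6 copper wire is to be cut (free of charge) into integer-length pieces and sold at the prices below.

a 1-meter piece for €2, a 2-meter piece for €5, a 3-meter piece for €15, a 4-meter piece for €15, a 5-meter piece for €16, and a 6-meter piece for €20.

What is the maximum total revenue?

30

Build R[k] bottom-up: R[k] = max over allowed piece i of (p[i] + R[k−i]).
R[1] = 2
R[2] = max(2+2, 5+0) = 5
R[3] = max(2+5, 5+2, 15+0) = 15
R[4] = max(2+15, 5+5, 15+2, 15+0) = 17
R[5] = max(2+17, 5+15, 15+5, 15+2, 16+0) = 20
R[6] = max(2+20, 5+17, 15+15, 15+5, 16+2, 20+0) = 30
One optimal cutting: 3 + 3 → €15 + €15 = €30.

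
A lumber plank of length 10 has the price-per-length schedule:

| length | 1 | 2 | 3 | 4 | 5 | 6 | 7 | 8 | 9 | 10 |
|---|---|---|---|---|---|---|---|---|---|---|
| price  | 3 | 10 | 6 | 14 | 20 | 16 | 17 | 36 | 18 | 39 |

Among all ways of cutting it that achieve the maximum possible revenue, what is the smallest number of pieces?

Let r[k] be the best obtainable value from length k. For each k, try every first piece i and keep the best of price[i] + r[k−i].
r[1] = 3
r[2] = 10
r[3] = 13  (first piece 1, then r[2]=10)
r[4] = 20  (first piece 2, then r[2]=10)
r[5] = 23  (first piece 1, then r[4]=20)
r[6] = 30  (first piece 2, then r[4]=20)
r[7] = 33  (first piece 1, then r[6]=30)
r[8] = 40  (first piece 2, then r[6]=30)
r[9] = 43  (first piece 1, then r[8]=40)
r[10] = 50  (first piece 2, then r[8]=40)
Maximum revenue is $50.
Now minimize piece count subject to staying optimal: for each k, pieces[k] = 1 + min over i with p[i]+r[k−i]=r[k] of pieces[k−i].
pieces[7] = 4
pieces[8] = 4
pieces[9] = 5
pieces[10] = 5

5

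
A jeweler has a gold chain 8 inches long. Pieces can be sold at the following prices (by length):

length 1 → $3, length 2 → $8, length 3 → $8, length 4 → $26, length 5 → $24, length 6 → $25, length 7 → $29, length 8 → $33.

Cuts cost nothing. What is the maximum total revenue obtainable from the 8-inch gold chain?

52

Consider every possible first cut. r[k] is the best of p[i]+r[k−i] over all sellable i≤k.
r[1] = 3
r[2] = 8
r[3] = 11  (first piece 1, then r[2]=8)
r[4] = 26
r[5] = 29  (first piece 1, then r[4]=26)
r[6] = 34  (first piece 2, then r[4]=26)
r[7] = 37  (first piece 1, then r[6]=34)
r[8] = 52  (first piece 4, then r[4]=26)
One optimal cutting: 4 + 4 → $26 + $26 = $52.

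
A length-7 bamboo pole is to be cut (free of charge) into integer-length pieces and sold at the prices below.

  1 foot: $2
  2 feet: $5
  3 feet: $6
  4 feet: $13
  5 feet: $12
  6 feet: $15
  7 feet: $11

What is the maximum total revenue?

Build R[k] bottom-up: R[k] = max over allowed piece i of (p[i] + R[k−i]).
R[1] = 2
R[2] = max(2+2, 5+0) = 5
R[3] = max(2+5, 5+2, 6+0) = 7
R[4] = max(2+7, 5+5, 6+2, 13+0) = 13
R[5] = max(2+13, 5+7, 6+5, 13+2, 12+0) = 15
R[6] = max(2+15, 5+13, 6+7, 13+5, 12+2, 15+0) = 18
R[7] = max(2+18, 5+15, 6+13, …, 15+2, 11+0) = 20
One optimal cutting: 4 + 2 + 1 → $13 + $5 + $2 = $20.

20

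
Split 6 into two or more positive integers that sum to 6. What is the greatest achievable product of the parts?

9

Fill P[k] for k=2..6: at each k try every first piece i and multiply by the better of (k−i) uncut or P[k−i].
P[2] = 1*max(1,0) = 1*1 = 1
P[3] = 1*max(2,1) = 1*2 = 2
P[4] = 2*max(2,1) = 2*2 = 4
P[5] = 2*max(3,2) = 2*3 = 6
P[6] = 3*max(3,2) = 3*3 = 9
One optimal split: 3 + 3; product 3*3 = 9.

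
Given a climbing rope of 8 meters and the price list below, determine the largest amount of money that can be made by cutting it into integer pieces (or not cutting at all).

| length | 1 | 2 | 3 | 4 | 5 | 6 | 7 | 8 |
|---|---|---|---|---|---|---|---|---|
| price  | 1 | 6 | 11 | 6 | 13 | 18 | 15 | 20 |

28

Build r[k] bottom-up: r[k] = max over allowed piece i of (p[i] + r[k−i]).
r[1] = 1
r[2] = max(1+1, 6+0) = 6
r[3] = max(1+6, 6+1, 11+0) = 11
r[4] = max(1+11, 6+6, 11+1, 6+0) = 12
r[5] = max(1+12, 6+11, 11+6, 6+1, 13+0) = 17
r[6] = max(1+17, 6+12, 11+11, 6+6, 13+1, 18+0) = 22
r[7] = max(1+22, 6+17, 11+12, …, 18+1, 15+0) = 23
r[8] = max(1+23, 6+22, 11+17, …, 15+1, 20+0) = 28
One optimal cutting: 3 + 3 + 2 → €11 + €11 + €6 = €28.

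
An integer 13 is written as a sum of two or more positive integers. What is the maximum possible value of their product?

108

Fill m[k] for k=2..13: at each k try every first piece i and multiply by the better of (k−i) uncut or m[k−i].
m[2] = 1*max(1,0) = 1*1 = 1
m[3] = 1*max(2,1) = 1*2 = 2
m[4] = 2*max(2,1) = 2*2 = 4
m[5] = 2*max(3,2) = 2*3 = 6
m[6] = 3*max(3,2) = 3*3 = 9
m[7] = 2*max(5,6) = 2*6 = 12
m[8] = 2*max(6,9) = 2*9 = 18
m[9] = 3*max(6,9) = 3*9 = 27
m[10] = 2*max(8,18) = 2*18 = 36
m[11] = 2*max(9,27) = 2*27 = 54
m[12] = 3*max(9,27) = 3*27 = 81
m[13] = 2*max(11,54) = 2*54 = 108
One optimal split: 3 + 3 + 3 + 2 + 2; product 3*3*3*2*2 = 108.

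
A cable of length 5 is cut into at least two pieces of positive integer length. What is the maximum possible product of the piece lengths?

6

Fill P[k] for k=2..5: at each k try every first piece i and multiply by the better of (k−i) uncut or P[k−i].
P[2] = 1×max(1,0) = 1×1 = 1
P[3] = 1×max(2,1) = 1×2 = 2
P[4] = 2×max(2,1) = 2×2 = 4
P[5] = 2×max(3,2) = 2×3 = 6
One optimal split: 3 + 2; product 3×2 = 6.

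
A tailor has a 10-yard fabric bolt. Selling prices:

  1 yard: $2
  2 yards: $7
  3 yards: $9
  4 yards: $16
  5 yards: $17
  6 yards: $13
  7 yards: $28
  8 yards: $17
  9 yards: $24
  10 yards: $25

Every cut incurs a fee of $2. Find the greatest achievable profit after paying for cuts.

Consider every possible first cut. v[k] is the best of p[i]+v[k−i] over all sellable i≤k, charging 2 whenever i<k.
v[1] = 2
v[2] = 7
v[3] = 9
v[4] = 16
v[5] = 17
v[6] = 21  (first piece 2, then v[4]=16)
v[7] = 28
v[8] = 30  (first piece 4, then v[4]=16)
v[9] = 33  (first piece 2, then v[7]=28)
v[10] = 35  (first piece 2, then v[8]=30)
One optimal plan: pieces 4 + 4 + 2 (2 cuts) → $39 − $4 = $35.

35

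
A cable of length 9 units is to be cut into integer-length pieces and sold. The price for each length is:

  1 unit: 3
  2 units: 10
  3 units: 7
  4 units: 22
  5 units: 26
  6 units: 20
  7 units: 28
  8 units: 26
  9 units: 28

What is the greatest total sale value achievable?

Build v[k] bottom-up: v[k] = max over allowed piece i of (p[i] + v[k−i]).
v[1] = 3
v[2] = 10
v[3] = 13  (first piece 1, then v[2]=10)
v[4] = 22
v[5] = 26
v[6] = 32  (first piece 2, then v[4]=22)
v[7] = 36  (first piece 2, then v[5]=26)
v[8] = 44  (first piece 4, then v[4]=22)
v[9] = 48  (first piece 4, then v[5]=26)
One optimal cutting: 5 + 4 → 26 + 22 = 48.

48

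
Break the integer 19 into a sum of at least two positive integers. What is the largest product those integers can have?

972

Fill prod[k] for k=2..19: at each k try every first piece i and multiply by the better of (k−i) uncut or prod[k−i].
prod[2] = 1*max(1,0) = 1*1 = 1
prod[3] = max(1*2, 2*1) = 2
prod[4] = max(1*3, 2*2, 3*1) = 4
prod[5] = max(1*4, 2*3, 3*2, 4*1) = 6
prod[6] = max(1*6, 2*4, 3*3, 4*2, 5*1) = 9
prod[7] = max(1*9, 2*6, 3*4, 4*3, 5*2, 6*1) = 12
prod[8] = max(1*12, 2*9, 3*6, …, 6*2, 7*1) = 18
prod[9] = max(1*18, 2*12, 3*9, …, 7*2, 8*1) = 27
prod[10] = max(1*27, 2*18, 3*12, …, 8*2, 9*1) = 36
prod[11] = max(1*36, 2*27, 3*18, …, 9*2, 10*1) = 54
prod[12] = max(1*54, 2*36, 3*27, …, 10*2, 11*1) = 81
prod[13] = max(1*81, 2*54, 3*36, …, 11*2, 12*1) = 108
prod[14] = max(1*108, 2*81, 3*54, …, 12*2, 13*1) = 162
prod[15] = max(1*162, 2*108, 3*81, …, 13*2, 14*1) = 243
prod[16] = max(1*243, 2*162, 3*108, …, 14*2, 15*1) = 324
prod[17] = max(1*324, 2*243, 3*162, …, 15*2, 16*1) = 486
prod[18] = max(1*486, 2*324, 3*243, …, 16*2, 17*1) = 729
prod[19] = max(1*729, 2*486, 3*324, …, 17*2, 18*1) = 972
One optimal split: 3 + 3 + 3 + 3 + 3 + 2 + 2; product 3*3*3*3*3*2*2 = 972.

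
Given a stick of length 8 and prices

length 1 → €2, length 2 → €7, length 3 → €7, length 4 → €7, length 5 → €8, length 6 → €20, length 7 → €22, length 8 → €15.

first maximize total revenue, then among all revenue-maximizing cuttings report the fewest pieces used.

Consider every possible first cut. r[k] is the best of p[i]+r[k−i] over all sellable i≤k.
r[1] = 2
r[2] = max(2+2, 7+0) = 7
r[3] = max(2+7, 7+2, 7+0) = 9
r[4] = max(2+9, 7+7, 7+2, 7+0) = 14
r[5] = max(2+14, 7+9, 7+7, 7+2, 8+0) = 16
r[6] = max(2+16, 7+14, 7+9, 7+7, 8+2, 20+0) = 21
r[7] = max(2+21, 7+16, 7+14, …, 20+2, 22+0) = 23
r[8] = max(2+23, 7+21, 7+16, …, 22+2, 15+0) = 28
Maximum revenue is €28.
Now minimize piece count subject to staying optimal: for each k, pieces[k] = 1 + min over i with p[i]+r[k−i]=r[k] of pieces[k−i].
pieces[5] = 3
pieces[6] = 3
pieces[7] = 4
pieces[8] = 4

4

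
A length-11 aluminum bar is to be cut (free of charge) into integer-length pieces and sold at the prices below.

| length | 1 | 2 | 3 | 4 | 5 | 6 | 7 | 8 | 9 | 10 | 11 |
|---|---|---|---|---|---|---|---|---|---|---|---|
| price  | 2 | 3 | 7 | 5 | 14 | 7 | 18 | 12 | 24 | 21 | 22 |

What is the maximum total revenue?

30

Consider every possible first cut. v[k] is the best of p[i]+v[k−i] over all sellable i≤k.
v[1] = 2
v[2] = 4  (first piece 1, then v[1]=2)
v[3] = 7
v[4] = 9  (first piece 1, then v[3]=7)
v[5] = 14
v[6] = 16  (first piece 1, then v[5]=14)
v[7] = 18  (first piece 1, then v[6]=16)
v[8] = 21  (first piece 3, then v[5]=14)
v[9] = 24
v[10] = 28  (first piece 5, then v[5]=14)
v[11] = 30  (first piece 1, then v[10]=28)
One optimal cutting: 5 + 5 + 1 → $14 + $14 + $2 = $30.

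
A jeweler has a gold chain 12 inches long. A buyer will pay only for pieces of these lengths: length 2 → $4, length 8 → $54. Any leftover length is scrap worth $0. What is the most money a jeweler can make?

62

Consider every possible first cut. f[k] is the best of p[i]+f[k−i] over all sellable i≤k.
f[1] = 0
f[2] = 4
f[3] = 4
f[4] = 8  (first piece 2, then f[2]=4)
f[5] = 8
f[6] = 12  (first piece 2, then f[4]=8)
f[7] = 12
f[8] = max(4+12, 54+0) = 54
f[9] = max(4+12, 54+0) = 54
f[10] = max(4+54, 54+4) = 58
f[11] = max(4+54, 54+4) = 58
f[12] = max(4+58, 54+8) = 62
One optimal cutting: 8 + 2 + 2 → $62.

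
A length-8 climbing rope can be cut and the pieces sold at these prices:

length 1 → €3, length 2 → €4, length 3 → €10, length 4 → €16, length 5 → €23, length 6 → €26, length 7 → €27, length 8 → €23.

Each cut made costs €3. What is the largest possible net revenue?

Build r[k] bottom-up: r[k] = max over allowed piece i of (p[i] + r[k−i]) − 3 per cut.
r[1] = 3
r[2] = 4
r[3] = 10
r[4] = 16
r[5] = 23
r[6] = 26
r[7] = 27
r[8] = 30  (first piece 3, then r[5]=23)
One optimal plan: pieces 5 + 3 (1 cut) → €33 − €3 = €30.

30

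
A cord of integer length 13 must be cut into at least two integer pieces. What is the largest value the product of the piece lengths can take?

108

Fill g[k] for k=2..13: at each k try every first piece i and multiply by the better of (k−i) uncut or g[k−i].
g[2] = 1·max(1,0) = 1·1 = 1
g[3] = max(1·2, 2·1) = 2
g[4] = max(1·3, 2·2, 3·1) = 4
g[5] = max(1·4, 2·3, 3·2, 4·1) = 6
g[6] = max(1·6, 2·4, 3·3, 4·2, 5·1) = 9
g[7] = max(1·9, 2·6, 3·4, 4·3, 5·2, 6·1) = 12
g[8] = max(1·12, 2·9, 3·6, …, 6·2, 7·1) = 18
g[9] = max(1·18, 2·12, 3·9, …, 7·2, 8·1) = 27
g[10] = max(1·27, 2·18, 3·12, …, 8·2, 9·1) = 36
g[11] = max(1·36, 2·27, 3·18, …, 9·2, 10·1) = 54
g[12] = max(1·54, 2·36, 3·27, …, 10·2, 11·1) = 81
g[13] = max(1·81, 2·54, 3·36, …, 11·2, 12·1) = 108
One optimal split: 3 + 3 + 3 + 2 + 2; product 3·3·3·2·2 = 108.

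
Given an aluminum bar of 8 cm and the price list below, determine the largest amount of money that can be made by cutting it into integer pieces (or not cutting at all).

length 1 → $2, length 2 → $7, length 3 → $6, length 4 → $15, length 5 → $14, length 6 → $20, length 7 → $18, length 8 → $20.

30

Let best[k] be the best obtainable value from length k. For each k, try every first piece i and keep the best of price[i] + best[k−i].
best[1] = 2
best[2] = max(2+2, 7+0) = 7
best[3] = max(2+7, 7+2, 6+0) = 9
best[4] = max(2+9, 7+7, 6+2, 15+0) = 15
best[5] = max(2+15, 7+9, 6+7, 15+2, 14+0) = 17
best[6] = max(2+17, 7+15, 6+9, 15+7, 14+2, 20+0) = 22
best[7] = max(2+22, 7+17, 6+15, …, 20+2, 18+0) = 24
best[8] = max(2+24, 7+22, 6+17, …, 18+2, 20+0) = 30
One optimal cutting: 4 + 4 → $15 + $15 = $30.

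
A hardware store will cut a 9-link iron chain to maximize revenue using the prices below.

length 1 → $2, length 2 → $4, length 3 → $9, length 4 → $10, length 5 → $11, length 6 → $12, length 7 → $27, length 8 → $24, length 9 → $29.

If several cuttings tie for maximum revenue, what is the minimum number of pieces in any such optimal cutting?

2

Let r[k] be the best obtainable value from length k. For each k, try every first piece i and keep the best of price[i] + r[k−i].
r[1] = 2
r[2] = max(2+2, 4+0) = 4
r[3] = max(2+4, 4+2, 9+0) = 9
r[4] = max(2+9, 4+4, 9+2, 10+0) = 11
r[5] = max(2+11, 4+9, 9+4, 10+2, 11+0) = 13
r[6] = max(2+13, 4+11, 9+9, 10+4, 11+2, 12+0) = 18
r[7] = max(2+18, 4+13, 9+11, …, 12+2, 27+0) = 27
r[8] = max(2+27, 4+18, 9+13, …, 27+2, 24+0) = 29
r[9] = max(2+29, 4+27, 9+18, …, 24+2, 29+0) = 31
Maximum revenue is $31.
Now minimize piece count subject to staying optimal: for each k, pieces[k] = 1 + min over i with p[i]+r[k−i]=r[k] of pieces[k−i].
pieces[6] = 2
pieces[7] = 1
pieces[8] = 2
pieces[9] = 2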